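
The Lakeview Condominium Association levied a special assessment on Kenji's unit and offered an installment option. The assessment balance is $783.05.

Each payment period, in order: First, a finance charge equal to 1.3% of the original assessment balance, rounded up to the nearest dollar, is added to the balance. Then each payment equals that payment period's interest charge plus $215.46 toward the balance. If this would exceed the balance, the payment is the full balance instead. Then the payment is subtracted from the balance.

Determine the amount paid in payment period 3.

Payment period 1: $783.05 +$11.00 interest = $794.05; pay $226.46 → $567.59
Payment period 2: $567.59 +$11.00 interest = $578.59; pay $226.46 → $352.13
Payment period 3: $352.13 +$11.00 interest = $363.13; pay $226.46 → $136.67

$226.46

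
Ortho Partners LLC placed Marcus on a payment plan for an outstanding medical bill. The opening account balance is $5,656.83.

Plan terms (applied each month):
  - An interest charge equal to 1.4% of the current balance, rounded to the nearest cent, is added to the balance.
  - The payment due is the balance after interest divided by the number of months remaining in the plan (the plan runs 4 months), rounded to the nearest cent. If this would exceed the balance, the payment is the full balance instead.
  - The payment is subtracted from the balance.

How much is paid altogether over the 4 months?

$5,857.61

Month 1: opening $5,656.83; interest $79.20 → $5,736.03; payment $1,434.01; balance $4,302.02
Month 2: opening $4,302.02; interest $60.23 → $4,362.25; payment $1,454.08; balance $2,908.17
Month 3: opening $2,908.17; interest $40.71 → $2,948.88; payment $1,474.44; balance $1,474.44
Month 4: opening $1,474.44; interest $20.64 → $1,495.08; payment $1,495.08; balance $0.00
Total paid: $5,857.61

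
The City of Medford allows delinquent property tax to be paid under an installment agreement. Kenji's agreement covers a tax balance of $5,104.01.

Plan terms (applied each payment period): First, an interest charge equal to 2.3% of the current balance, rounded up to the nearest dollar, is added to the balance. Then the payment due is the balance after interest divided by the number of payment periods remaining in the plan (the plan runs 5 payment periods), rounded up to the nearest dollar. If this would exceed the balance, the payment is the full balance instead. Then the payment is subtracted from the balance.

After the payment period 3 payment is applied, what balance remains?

$2,185.01

# | Opening | Interest | Payment | End bal
1 | $5,104.01 | $118.00 | $1,045.00 | $4,177.01
2 | $4,177.01 | $97.00 | $1,069.00 | $3,205.01
3 | $3,205.01 | $74.00 | $1,094.00 | $2,185.01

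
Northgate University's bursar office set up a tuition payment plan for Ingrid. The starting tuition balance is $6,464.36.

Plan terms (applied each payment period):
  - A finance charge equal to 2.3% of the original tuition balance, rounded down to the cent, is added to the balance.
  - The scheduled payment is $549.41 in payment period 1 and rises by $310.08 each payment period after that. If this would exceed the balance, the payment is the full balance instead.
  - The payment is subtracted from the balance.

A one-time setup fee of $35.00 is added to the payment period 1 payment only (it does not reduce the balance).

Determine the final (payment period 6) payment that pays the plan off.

Payment period 1: $6,464.36 +$148.68 interest = $6,613.04; pay $549.41 (+ $35.00 fee) → $6,063.63
Payment period 2: $6,063.63 +$148.68 interest = $6,212.31; pay $859.49 → $5,352.82
Payment period 3: $5,352.82 +$148.68 interest = $5,501.50; pay $1,169.57 → $4,331.93
Payment period 4: $4,331.93 +$148.68 interest = $4,480.61; pay $1,479.65 → $3,000.96
Payment period 5: $3,000.96 +$148.68 interest = $3,149.64; pay $1,789.73 → $1,359.91
Payment period 6: $1,359.91 +$148.68 interest = $1,508.59; pay $1,508.59 → $0.00

$1,508.59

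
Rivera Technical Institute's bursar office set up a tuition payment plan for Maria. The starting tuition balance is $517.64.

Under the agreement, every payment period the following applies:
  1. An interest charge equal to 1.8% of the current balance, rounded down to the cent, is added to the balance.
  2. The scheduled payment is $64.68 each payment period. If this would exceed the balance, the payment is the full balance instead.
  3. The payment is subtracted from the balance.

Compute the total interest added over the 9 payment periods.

$46.40

Payment period 1: opening $517.64; interest $9.31 → $526.95; payment $64.68; balance $462.27
Payment period 2: opening $462.27; interest $8.32 → $470.59; payment $64.68; balance $405.91
Payment period 3: opening $405.91; interest $7.30 → $413.21; payment $64.68; balance $348.53
Payment period 4: opening $348.53; interest $6.27 → $354.80; payment $64.68; balance $290.12
Payment period 5: opening $290.12; interest $5.22 → $295.34; payment $64.68; balance $230.66
Payment period 6: opening $230.66; interest $4.15 → $234.81; payment $64.68; balance $170.13
Payment period 7: opening $170.13; interest $3.06 → $173.19; payment $64.68; balance $108.51
Payment period 8: opening $108.51; interest $1.95 → $110.46; payment $64.68; balance $45.78
Payment period 9: opening $45.78; interest $0.82 → $46.60; payment $46.60; balance $0.00
Total interest: $9.31 + $8.32 + $7.30 + $6.27 + $5.22 + $4.15 + $3.06 + $1.95 + $0.82 = $46.40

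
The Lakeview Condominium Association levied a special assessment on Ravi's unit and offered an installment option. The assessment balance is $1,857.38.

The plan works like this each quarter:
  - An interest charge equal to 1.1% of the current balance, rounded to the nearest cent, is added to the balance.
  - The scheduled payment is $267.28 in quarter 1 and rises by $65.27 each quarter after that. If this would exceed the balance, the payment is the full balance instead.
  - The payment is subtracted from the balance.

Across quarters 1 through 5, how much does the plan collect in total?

Quarter 1: $1,857.38 +$20.43 interest = $1,877.81; pay $267.28 → $1,610.53
Quarter 2: $1,610.53 +$17.72 interest = $1,628.25; pay $332.55 → $1,295.70
Quarter 3: $1,295.70 +$14.25 interest = $1,309.95; pay $397.82 → $912.13
Quarter 4: $912.13 +$10.03 interest = $922.16; pay $463.09 → $459.07
Quarter 5: $459.07 +$5.05 interest = $464.12; pay $464.12 → $0.00
Total paid: $1,924.86

$1,924.86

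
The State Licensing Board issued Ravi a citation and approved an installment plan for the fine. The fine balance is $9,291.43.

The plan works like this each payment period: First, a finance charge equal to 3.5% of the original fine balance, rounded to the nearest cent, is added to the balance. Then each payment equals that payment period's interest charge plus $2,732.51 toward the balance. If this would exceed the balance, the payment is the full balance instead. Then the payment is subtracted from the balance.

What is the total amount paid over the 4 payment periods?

Payment period 1: $9,291.43 +$325.20 interest = $9,616.63; pay $3,057.71 → $6,558.92
Payment period 2: $6,558.92 +$325.20 interest = $6,884.12; pay $3,057.71 → $3,826.41
Payment period 3: $3,826.41 +$325.20 interest = $4,151.61; pay $3,057.71 → $1,093.90
Payment period 4: $1,093.90 +$325.20 interest = $1,419.10; pay $1,419.10 → $0.00
Total paid: $10,592.23

$10,592.23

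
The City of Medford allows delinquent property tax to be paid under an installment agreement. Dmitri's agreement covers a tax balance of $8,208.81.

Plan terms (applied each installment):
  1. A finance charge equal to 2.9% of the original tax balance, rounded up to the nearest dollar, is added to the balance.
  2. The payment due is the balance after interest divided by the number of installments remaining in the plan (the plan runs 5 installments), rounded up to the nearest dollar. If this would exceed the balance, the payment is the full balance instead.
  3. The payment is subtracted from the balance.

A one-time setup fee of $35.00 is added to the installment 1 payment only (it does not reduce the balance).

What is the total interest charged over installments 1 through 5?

# | Opening | Interest | Payment | Fee | End bal
1 | $8,208.81 | $239.00 | $1,690.00 | $35.00 | $6,757.81
2 | $6,757.81 | $239.00 | $1,750.00 | — | $5,246.81
3 | $5,246.81 | $239.00 | $1,829.00 | — | $3,656.81
4 | $3,656.81 | $239.00 | $1,948.00 | — | $1,947.81
5 | $1,947.81 | $239.00 | $2,186.81 | — | $0.00
Total interest: $239.00 + $239.00 + $239.00 + $239.00 + $239.00 = $1,195.00

$1,195.00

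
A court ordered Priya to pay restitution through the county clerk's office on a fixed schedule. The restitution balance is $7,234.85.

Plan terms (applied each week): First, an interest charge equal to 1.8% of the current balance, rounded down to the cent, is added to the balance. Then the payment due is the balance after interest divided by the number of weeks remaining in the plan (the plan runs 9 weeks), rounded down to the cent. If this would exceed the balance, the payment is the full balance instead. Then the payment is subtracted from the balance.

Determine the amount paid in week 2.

Week 1: opening $7,234.85; interest $130.22 → $7,365.07; payment $818.34; balance $6,546.73
Week 2: opening $6,546.73; interest $117.84 → $6,664.57; payment $833.07; balance $5,831.50

$833.07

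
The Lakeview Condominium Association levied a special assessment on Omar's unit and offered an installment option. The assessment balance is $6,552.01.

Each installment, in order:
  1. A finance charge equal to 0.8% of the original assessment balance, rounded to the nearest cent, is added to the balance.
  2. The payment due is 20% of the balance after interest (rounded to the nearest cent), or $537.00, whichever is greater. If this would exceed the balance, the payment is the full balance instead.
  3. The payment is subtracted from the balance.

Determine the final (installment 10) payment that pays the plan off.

$402.04

Installment 1: opening $6,552.01; interest $52.42 → $6,604.43; payment $1,320.89; balance $5,283.54
Installment 2: opening $5,283.54; interest $52.42 → $5,335.96; payment $1,067.19; balance $4,268.77
Installment 3: opening $4,268.77; interest $52.42 → $4,321.19; payment $864.24; balance $3,456.95
Installment 4: opening $3,456.95; interest $52.42 → $3,509.37; payment $701.87; balance $2,807.50
Installment 5: opening $2,807.50; interest $52.42 → $2,859.92; payment $571.98; balance $2,287.94
Installment 6: opening $2,287.94; interest $52.42 → $2,340.36; payment $537.00; balance $1,803.36
Installment 7: opening $1,803.36; interest $52.42 → $1,855.78; payment $537.00; balance $1,318.78
Installment 8: opening $1,318.78; interest $52.42 → $1,371.20; payment $537.00; balance $834.20
Installment 9: opening $834.20; interest $52.42 → $886.62; payment $537.00; balance $349.62
Installment 10: opening $349.62; interest $52.42 → $402.04; payment $402.04; balance $0.00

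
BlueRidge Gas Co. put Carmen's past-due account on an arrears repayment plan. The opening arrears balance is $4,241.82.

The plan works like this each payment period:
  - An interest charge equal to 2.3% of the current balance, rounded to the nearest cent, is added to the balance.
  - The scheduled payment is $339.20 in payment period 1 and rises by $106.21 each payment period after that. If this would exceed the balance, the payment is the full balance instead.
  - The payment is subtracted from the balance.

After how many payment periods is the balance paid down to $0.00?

Payment period 1: opening $4,241.82; interest $97.56 → $4,339.38; payment $339.20; balance $4,000.18
Payment period 2: opening $4,000.18; interest $92.00 → $4,092.18; payment $445.41; balance $3,646.77
Payment period 3: opening $3,646.77; interest $83.88 → $3,730.65; payment $551.62; balance $3,179.03
Payment period 4: opening $3,179.03; interest $73.12 → $3,252.15; payment $657.83; balance $2,594.32
Payment period 5: opening $2,594.32; interest $59.67 → $2,653.99; payment $764.04; balance $1,889.95
Payment period 6: opening $1,889.95; interest $43.47 → $1,933.42; payment $870.25; balance $1,063.17
Payment period 7: opening $1,063.17; interest $24.45 → $1,087.62; payment $976.46; balance $111.16
Payment period 8: opening $111.16; interest $2.56 → $113.72; payment $113.72; balance $0.00
Balance reaches $0.00 in payment period 8.

8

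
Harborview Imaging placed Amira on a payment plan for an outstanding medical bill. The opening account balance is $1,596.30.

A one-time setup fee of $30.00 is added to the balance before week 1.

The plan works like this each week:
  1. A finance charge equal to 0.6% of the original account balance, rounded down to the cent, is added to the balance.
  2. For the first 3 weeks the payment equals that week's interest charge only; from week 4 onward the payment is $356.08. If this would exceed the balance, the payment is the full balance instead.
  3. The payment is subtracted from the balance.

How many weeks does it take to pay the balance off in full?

8

Week 1: opening $1,626.30; interest $9.57 → $1,635.87; payment $9.57; balance $1,626.30
Week 2: opening $1,626.30; interest $9.57 → $1,635.87; payment $9.57; balance $1,626.30
Week 3: opening $1,626.30; interest $9.57 → $1,635.87; payment $9.57; balance $1,626.30
Week 4: opening $1,626.30; interest $9.57 → $1,635.87; payment $356.08; balance $1,279.79
Week 5: opening $1,279.79; interest $9.57 → $1,289.36; payment $356.08; balance $933.28
Week 6: opening $933.28; interest $9.57 → $942.85; payment $356.08; balance $586.77
Week 7: opening $586.77; interest $9.57 → $596.34; payment $356.08; balance $240.26
Week 8: opening $240.26; interest $9.57 → $249.83; payment $249.83; balance $0.00
Balance reaches $0.00 in week 8.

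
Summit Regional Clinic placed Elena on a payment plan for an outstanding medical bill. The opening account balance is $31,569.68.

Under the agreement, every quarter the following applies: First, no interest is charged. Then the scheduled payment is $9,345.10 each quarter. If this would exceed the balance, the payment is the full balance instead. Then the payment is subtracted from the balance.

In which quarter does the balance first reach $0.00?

Quarter 1: opening $31,569.68; payment $9,345.10; balance $22,224.58
Quarter 2: opening $22,224.58; payment $9,345.10; balance $12,879.48
Quarter 3: opening $12,879.48; payment $9,345.10; balance $3,534.38
Quarter 4: opening $3,534.38; payment $3,534.38; balance $0.00
Balance reaches $0.00 in quarter 4.

4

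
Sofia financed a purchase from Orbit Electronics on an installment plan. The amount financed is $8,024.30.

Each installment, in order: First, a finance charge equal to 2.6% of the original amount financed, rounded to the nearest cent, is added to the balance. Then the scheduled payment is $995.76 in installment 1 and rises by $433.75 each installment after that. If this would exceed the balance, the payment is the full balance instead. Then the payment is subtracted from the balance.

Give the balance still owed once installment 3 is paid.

Installment 1: $8,024.30 +$208.63 interest = $8,232.93; pay $995.76 → $7,237.17
Installment 2: $7,237.17 +$208.63 interest = $7,445.80; pay $1,429.51 → $6,016.29
Installment 3: $6,016.29 +$208.63 interest = $6,224.92; pay $1,863.26 → $4,361.66

$4,361.66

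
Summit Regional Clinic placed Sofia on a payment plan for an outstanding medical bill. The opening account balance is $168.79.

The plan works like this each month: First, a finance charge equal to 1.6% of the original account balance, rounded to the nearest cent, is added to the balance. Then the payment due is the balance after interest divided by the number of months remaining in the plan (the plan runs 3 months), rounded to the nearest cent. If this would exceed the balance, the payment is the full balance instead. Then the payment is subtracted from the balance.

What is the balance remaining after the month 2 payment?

Month 1: $168.79 +$2.70 interest = $171.49; pay $57.16 → $114.33
Month 2: $114.33 +$2.70 interest = $117.03; pay $58.52 → $58.51

$58.51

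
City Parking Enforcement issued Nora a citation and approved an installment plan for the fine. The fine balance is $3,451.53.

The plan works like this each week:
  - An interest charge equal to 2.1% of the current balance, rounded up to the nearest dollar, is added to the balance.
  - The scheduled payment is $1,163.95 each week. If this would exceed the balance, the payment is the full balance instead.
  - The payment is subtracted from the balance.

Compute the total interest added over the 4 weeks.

Week 1: opening $3,451.53; interest $73.00 → $3,524.53; payment $1,163.95; balance $2,360.58
Week 2: opening $2,360.58; interest $50.00 → $2,410.58; payment $1,163.95; balance $1,246.63
Week 3: opening $1,246.63; interest $27.00 → $1,273.63; payment $1,163.95; balance $109.68
Week 4: opening $109.68; interest $3.00 → $112.68; payment $112.68; balance $0.00
Total interest: $73.00 + $50.00 + $27.00 + $3.00 = $153.00

$153.00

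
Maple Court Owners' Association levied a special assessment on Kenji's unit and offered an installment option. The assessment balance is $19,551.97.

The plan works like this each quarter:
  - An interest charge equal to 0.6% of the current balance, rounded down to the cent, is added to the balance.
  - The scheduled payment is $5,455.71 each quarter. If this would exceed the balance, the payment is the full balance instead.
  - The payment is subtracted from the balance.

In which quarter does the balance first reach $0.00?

Quarter 1: opening $19,551.97; interest $117.31 → $19,669.28; payment $5,455.71; balance $14,213.57
Quarter 2: opening $14,213.57; interest $85.28 → $14,298.85; payment $5,455.71; balance $8,843.14
Quarter 3: opening $8,843.14; interest $53.05 → $8,896.19; payment $5,455.71; balance $3,440.48
Quarter 4: opening $3,440.48; interest $20.64 → $3,461.12; payment $3,461.12; balance $0.00
Balance reaches $0.00 in quarter 4.

4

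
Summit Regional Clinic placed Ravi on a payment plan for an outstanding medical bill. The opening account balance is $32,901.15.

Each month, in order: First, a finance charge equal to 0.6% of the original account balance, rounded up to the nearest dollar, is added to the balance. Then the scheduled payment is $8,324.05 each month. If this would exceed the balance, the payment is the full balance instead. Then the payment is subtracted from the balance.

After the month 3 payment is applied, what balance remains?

# | Opening | Interest | Payment | End bal
1 | $32,901.15 | $198.00 | $8,324.05 | $24,775.10
2 | $24,775.10 | $198.00 | $8,324.05 | $16,649.05
3 | $16,649.05 | $198.00 | $8,324.05 | $8,523.00

$8,523.00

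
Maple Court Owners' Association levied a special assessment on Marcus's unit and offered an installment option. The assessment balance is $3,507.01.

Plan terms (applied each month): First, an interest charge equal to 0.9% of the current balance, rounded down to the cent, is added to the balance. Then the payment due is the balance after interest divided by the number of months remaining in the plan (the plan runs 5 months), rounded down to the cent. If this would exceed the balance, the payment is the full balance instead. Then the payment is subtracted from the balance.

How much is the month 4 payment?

$726.99

Month 1: $3,507.01 +$31.56 interest = $3,538.57; pay $707.71 → $2,830.86
Month 2: $2,830.86 +$25.47 interest = $2,856.33; pay $714.08 → $2,142.25
Month 3: $2,142.25 +$19.28 interest = $2,161.53; pay $720.51 → $1,441.02
Month 4: $1,441.02 +$12.96 interest = $1,453.98; pay $726.99 → $726.99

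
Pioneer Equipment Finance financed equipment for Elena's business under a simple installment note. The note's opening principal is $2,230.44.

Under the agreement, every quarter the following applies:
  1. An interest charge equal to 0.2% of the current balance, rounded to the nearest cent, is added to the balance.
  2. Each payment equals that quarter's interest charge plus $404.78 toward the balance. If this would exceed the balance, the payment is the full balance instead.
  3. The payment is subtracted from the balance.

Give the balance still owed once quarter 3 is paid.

# | Opening | Interest | Payment | End bal
1 | $2,230.44 | $4.46 | $409.24 | $1,825.66
2 | $1,825.66 | $3.65 | $408.43 | $1,420.88
3 | $1,420.88 | $2.84 | $407.62 | $1,016.10

$1,016.10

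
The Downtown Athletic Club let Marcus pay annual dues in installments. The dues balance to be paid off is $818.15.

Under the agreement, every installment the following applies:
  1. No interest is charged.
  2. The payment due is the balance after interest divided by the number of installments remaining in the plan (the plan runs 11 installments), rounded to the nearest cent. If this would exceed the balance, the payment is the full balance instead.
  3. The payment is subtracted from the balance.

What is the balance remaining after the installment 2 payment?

$669.39

# | Opening | Payment | End bal
1 | $818.15 | $74.38 | $743.77
2 | $743.77 | $74.38 | $669.39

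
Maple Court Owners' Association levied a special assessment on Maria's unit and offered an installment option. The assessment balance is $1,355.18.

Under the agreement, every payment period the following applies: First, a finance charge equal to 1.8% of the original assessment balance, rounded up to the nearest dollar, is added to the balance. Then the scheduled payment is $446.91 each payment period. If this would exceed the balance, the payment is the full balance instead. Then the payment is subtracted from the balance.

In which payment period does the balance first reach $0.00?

4

# | Opening | Interest | Payment | End bal
1 | $1,355.18 | $25.00 | $446.91 | $933.27
2 | $933.27 | $25.00 | $446.91 | $511.36
3 | $511.36 | $25.00 | $446.91 | $89.45
4 | $89.45 | $25.00 | $114.45 | $0.00
Balance reaches $0.00 in payment period 4.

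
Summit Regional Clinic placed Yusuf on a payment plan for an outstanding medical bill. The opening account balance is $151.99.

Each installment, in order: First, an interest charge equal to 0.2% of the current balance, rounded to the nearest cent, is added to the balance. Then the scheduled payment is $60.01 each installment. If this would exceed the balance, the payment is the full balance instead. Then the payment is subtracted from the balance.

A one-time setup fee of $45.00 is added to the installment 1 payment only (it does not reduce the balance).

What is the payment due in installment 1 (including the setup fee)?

$105.01

Installment 1: $151.99 +$0.30 interest = $152.29; pay $60.01 (+ $45.00 fee) → $92.28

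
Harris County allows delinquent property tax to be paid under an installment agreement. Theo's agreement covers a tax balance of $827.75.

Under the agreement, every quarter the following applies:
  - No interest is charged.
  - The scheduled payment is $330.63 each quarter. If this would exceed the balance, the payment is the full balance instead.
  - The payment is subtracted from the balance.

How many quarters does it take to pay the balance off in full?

3

Quarter 1: $827.75 − $330.63 → $497.12
Quarter 2: $497.12 − $330.63 → $166.49
Quarter 3: $166.49 − $166.49 → $0.00
Balance reaches $0.00 in quarter 3.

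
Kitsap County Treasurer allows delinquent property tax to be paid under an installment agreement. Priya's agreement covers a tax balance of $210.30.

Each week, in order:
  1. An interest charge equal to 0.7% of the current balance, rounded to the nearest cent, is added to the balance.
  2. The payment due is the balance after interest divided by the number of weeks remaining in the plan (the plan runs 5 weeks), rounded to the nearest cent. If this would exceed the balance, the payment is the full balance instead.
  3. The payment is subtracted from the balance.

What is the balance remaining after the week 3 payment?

$85.91

Week 1: $210.30 +$1.47 interest = $211.77; pay $42.35 → $169.42
Week 2: $169.42 +$1.19 interest = $170.61; pay $42.65 → $127.96
Week 3: $127.96 +$0.90 interest = $128.86; pay $42.95 → $85.91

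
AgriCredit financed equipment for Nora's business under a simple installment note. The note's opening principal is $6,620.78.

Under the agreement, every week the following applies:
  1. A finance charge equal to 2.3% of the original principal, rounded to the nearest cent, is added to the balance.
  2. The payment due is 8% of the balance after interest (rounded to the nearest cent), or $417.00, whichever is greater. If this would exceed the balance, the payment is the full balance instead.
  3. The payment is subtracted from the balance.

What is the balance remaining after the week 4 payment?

$5,239.74

Week 1: opening $6,620.78; interest $152.28 → $6,773.06; payment $541.84; balance $6,231.22
Week 2: opening $6,231.22; interest $152.28 → $6,383.50; payment $510.68; balance $5,872.82
Week 3: opening $5,872.82; interest $152.28 → $6,025.10; payment $482.01; balance $5,543.09
Week 4: opening $5,543.09; interest $152.28 → $5,695.37; payment $455.63; balance $5,239.74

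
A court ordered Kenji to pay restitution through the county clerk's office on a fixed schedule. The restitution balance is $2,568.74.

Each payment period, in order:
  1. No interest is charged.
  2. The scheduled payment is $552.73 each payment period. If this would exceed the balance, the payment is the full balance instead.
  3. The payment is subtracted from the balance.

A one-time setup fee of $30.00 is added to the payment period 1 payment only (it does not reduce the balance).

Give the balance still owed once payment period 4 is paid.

$357.82

Payment period 1: opening $2,568.74; payment $552.73 (+ $30.00 fee); balance $2,016.01
Payment period 2: opening $2,016.01; payment $552.73; balance $1,463.28
Payment period 3: opening $1,463.28; payment $552.73; balance $910.55
Payment period 4: opening $910.55; payment $552.73; balance $357.82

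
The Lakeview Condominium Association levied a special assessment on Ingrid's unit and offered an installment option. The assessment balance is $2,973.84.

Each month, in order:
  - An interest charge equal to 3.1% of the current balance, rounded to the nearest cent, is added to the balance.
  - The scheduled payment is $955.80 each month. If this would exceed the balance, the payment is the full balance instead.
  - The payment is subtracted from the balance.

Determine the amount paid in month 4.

Month 1: opening $2,973.84; interest $92.19 → $3,066.03; payment $955.80; balance $2,110.23
Month 2: opening $2,110.23; interest $65.42 → $2,175.65; payment $955.80; balance $1,219.85
Month 3: opening $1,219.85; interest $37.82 → $1,257.67; payment $955.80; balance $301.87
Month 4: opening $301.87; interest $9.36 → $311.23; payment $311.23; balance $0.00

$311.23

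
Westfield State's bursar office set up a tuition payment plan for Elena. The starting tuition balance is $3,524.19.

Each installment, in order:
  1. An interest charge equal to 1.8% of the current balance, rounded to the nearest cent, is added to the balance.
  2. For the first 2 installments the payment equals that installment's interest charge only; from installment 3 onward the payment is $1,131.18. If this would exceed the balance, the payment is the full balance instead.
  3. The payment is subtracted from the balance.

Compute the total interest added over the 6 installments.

$263.92

# | Opening | Interest | Payment | End bal
1 | $3,524.19 | $63.44 | $63.44 | $3,524.19
2 | $3,524.19 | $63.44 | $63.44 | $3,524.19
3 | $3,524.19 | $63.44 | $1,131.18 | $2,456.45
4 | $2,456.45 | $44.22 | $1,131.18 | $1,369.49
5 | $1,369.49 | $24.65 | $1,131.18 | $262.96
6 | $262.96 | $4.73 | $267.69 | $0.00
Total interest: $63.44 + $63.44 + $63.44 + $44.22 + $24.65 + $4.73 = $263.92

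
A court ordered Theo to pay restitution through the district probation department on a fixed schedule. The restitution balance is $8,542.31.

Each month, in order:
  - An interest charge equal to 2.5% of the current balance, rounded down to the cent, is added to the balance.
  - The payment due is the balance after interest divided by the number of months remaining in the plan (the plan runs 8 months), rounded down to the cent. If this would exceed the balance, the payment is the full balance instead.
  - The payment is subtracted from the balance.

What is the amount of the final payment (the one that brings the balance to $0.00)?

$1,300.99

# | Opening | Interest | Payment | End bal
1 | $8,542.31 | $213.55 | $1,094.48 | $7,661.38
2 | $7,661.38 | $191.53 | $1,121.84 | $6,731.07
3 | $6,731.07 | $168.27 | $1,149.89 | $5,749.45
4 | $5,749.45 | $143.73 | $1,178.63 | $4,714.55
5 | $4,714.55 | $117.86 | $1,208.10 | $3,624.31
6 | $3,624.31 | $90.60 | $1,238.30 | $2,476.61
7 | $2,476.61 | $61.91 | $1,269.26 | $1,269.26
8 | $1,269.26 | $31.73 | $1,300.99 | $0.00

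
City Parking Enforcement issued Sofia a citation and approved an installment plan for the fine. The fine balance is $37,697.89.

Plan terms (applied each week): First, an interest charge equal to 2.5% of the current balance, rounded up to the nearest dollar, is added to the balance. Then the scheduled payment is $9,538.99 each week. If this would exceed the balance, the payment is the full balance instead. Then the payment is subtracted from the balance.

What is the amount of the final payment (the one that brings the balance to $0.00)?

Week 1: opening $37,697.89; interest $943.00 → $38,640.89; payment $9,538.99; balance $29,101.90
Week 2: opening $29,101.90; interest $728.00 → $29,829.90; payment $9,538.99; balance $20,290.91
Week 3: opening $20,290.91; interest $508.00 → $20,798.91; payment $9,538.99; balance $11,259.92
Week 4: opening $11,259.92; interest $282.00 → $11,541.92; payment $9,538.99; balance $2,002.93
Week 5: opening $2,002.93; interest $51.00 → $2,053.93; payment $2,053.93; balance $0.00

$2,053.93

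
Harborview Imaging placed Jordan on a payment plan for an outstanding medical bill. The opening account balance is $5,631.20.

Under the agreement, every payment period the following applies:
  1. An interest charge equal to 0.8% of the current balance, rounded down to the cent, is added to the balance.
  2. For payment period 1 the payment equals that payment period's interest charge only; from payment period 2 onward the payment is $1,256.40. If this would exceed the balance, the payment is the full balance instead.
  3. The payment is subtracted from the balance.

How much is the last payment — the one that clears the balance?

$733.13

Payment period 1: $5,631.20 +$45.04 interest = $5,676.24; pay $45.04 → $5,631.20
Payment period 2: $5,631.20 +$45.04 interest = $5,676.24; pay $1,256.40 → $4,419.84
Payment period 3: $4,419.84 +$35.35 interest = $4,455.19; pay $1,256.40 → $3,198.79
Payment period 4: $3,198.79 +$25.59 interest = $3,224.38; pay $1,256.40 → $1,967.98
Payment period 5: $1,967.98 +$15.74 interest = $1,983.72; pay $1,256.40 → $727.32
Payment period 6: $727.32 +$5.81 interest = $733.13; pay $733.13 → $0.00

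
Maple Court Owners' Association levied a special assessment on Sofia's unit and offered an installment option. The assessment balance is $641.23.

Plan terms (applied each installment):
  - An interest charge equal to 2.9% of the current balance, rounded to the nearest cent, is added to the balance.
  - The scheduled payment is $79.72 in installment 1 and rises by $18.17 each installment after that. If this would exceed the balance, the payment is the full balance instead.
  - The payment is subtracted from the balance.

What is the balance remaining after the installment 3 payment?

Installment 1: opening $641.23; interest $18.60 → $659.83; payment $79.72; balance $580.11
Installment 2: opening $580.11; interest $16.82 → $596.93; payment $97.89; balance $499.04
Installment 3: opening $499.04; interest $14.47 → $513.51; payment $116.06; balance $397.45

$397.45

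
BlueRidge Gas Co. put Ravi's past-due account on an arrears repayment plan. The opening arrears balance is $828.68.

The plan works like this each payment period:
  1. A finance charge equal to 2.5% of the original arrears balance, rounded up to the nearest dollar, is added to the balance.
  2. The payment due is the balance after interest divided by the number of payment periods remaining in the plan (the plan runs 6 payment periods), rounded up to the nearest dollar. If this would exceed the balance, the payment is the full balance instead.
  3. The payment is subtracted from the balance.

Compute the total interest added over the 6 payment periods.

Payment period 1: $828.68 +$21.00 interest = $849.68; pay $142.00 → $707.68
Payment period 2: $707.68 +$21.00 interest = $728.68; pay $146.00 → $582.68
Payment period 3: $582.68 +$21.00 interest = $603.68; pay $151.00 → $452.68
Payment period 4: $452.68 +$21.00 interest = $473.68; pay $158.00 → $315.68
Payment period 5: $315.68 +$21.00 interest = $336.68; pay $169.00 → $167.68
Payment period 6: $167.68 +$21.00 interest = $188.68; pay $188.68 → $0.00
Total interest: $21.00 + $21.00 + $21.00 + $21.00 + $21.00 + $21.00 = $126.00

$126.00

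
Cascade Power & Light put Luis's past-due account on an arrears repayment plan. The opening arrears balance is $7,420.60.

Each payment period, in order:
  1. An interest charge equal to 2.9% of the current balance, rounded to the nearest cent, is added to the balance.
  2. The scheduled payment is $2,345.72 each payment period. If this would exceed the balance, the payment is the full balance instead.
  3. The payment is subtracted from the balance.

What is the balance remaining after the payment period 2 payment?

$3,097.77

Payment period 1: $7,420.60 +$215.20 interest = $7,635.80; pay $2,345.72 → $5,290.08
Payment period 2: $5,290.08 +$153.41 interest = $5,443.49; pay $2,345.72 → $3,097.77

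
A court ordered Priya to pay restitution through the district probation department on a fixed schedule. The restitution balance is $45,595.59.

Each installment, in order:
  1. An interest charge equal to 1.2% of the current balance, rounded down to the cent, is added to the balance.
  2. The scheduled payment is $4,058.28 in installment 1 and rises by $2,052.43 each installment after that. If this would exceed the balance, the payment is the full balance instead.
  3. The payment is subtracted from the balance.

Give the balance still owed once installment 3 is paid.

# | Opening | Interest | Payment | End bal
1 | $45,595.59 | $547.14 | $4,058.28 | $42,084.45
2 | $42,084.45 | $505.01 | $6,110.71 | $36,478.75
3 | $36,478.75 | $437.74 | $8,163.14 | $28,753.35

$28,753.35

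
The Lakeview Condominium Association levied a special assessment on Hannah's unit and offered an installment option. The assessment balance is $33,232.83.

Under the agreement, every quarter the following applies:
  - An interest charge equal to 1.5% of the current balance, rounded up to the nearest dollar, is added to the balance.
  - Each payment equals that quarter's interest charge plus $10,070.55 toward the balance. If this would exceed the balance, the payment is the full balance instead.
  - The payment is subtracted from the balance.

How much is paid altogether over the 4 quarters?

# | Opening | Interest | Payment | End bal
1 | $33,232.83 | $499.00 | $10,569.55 | $23,162.28
2 | $23,162.28 | $348.00 | $10,418.55 | $13,091.73
3 | $13,091.73 | $197.00 | $10,267.55 | $3,021.18
4 | $3,021.18 | $46.00 | $3,067.18 | $0.00
Total paid: $34,322.83

$34,322.83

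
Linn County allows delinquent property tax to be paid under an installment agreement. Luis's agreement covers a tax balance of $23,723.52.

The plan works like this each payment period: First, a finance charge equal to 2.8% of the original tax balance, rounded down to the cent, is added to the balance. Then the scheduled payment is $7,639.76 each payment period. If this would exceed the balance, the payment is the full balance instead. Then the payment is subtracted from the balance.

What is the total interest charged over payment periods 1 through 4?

$2,657.00

Payment period 1: $23,723.52 +$664.25 interest = $24,387.77; pay $7,639.76 → $16,748.01
Payment period 2: $16,748.01 +$664.25 interest = $17,412.26; pay $7,639.76 → $9,772.50
Payment period 3: $9,772.50 +$664.25 interest = $10,436.75; pay $7,639.76 → $2,796.99
Payment period 4: $2,796.99 +$664.25 interest = $3,461.24; pay $3,461.24 → $0.00
Total interest: $664.25 + $664.25 + $664.25 + $664.25 = $2,657.00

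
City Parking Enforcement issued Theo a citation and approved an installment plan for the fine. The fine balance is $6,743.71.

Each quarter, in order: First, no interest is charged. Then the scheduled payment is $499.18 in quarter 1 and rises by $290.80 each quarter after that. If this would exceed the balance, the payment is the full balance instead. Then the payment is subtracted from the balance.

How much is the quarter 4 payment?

$1,371.58

Quarter 1: opening $6,743.71; payment $499.18; balance $6,244.53
Quarter 2: opening $6,244.53; payment $789.98; balance $5,454.55
Quarter 3: opening $5,454.55; payment $1,080.78; balance $4,373.77
Quarter 4: opening $4,373.77; payment $1,371.58; balance $3,002.19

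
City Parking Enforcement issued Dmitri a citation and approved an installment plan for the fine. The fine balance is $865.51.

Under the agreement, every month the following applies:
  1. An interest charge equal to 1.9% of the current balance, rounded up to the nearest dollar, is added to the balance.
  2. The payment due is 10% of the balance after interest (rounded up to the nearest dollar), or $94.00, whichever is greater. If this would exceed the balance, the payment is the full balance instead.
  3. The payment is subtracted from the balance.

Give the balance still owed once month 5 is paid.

$464.51

Month 1: opening $865.51; interest $17.00 → $882.51; payment $94.00; balance $788.51
Month 2: opening $788.51; interest $15.00 → $803.51; payment $94.00; balance $709.51
Month 3: opening $709.51; interest $14.00 → $723.51; payment $94.00; balance $629.51
Month 4: opening $629.51; interest $12.00 → $641.51; payment $94.00; balance $547.51
Month 5: opening $547.51; interest $11.00 → $558.51; payment $94.00; balance $464.51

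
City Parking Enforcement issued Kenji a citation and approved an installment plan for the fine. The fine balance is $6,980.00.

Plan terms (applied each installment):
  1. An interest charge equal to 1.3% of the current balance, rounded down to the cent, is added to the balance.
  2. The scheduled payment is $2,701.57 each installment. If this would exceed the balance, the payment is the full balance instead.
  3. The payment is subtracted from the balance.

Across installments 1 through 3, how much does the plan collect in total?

$7,149.94

# | Opening | Interest | Payment | End bal
1 | $6,980.00 | $90.74 | $2,701.57 | $4,369.17
2 | $4,369.17 | $56.79 | $2,701.57 | $1,724.39
3 | $1,724.39 | $22.41 | $1,746.80 | $0.00
Total paid: $7,149.94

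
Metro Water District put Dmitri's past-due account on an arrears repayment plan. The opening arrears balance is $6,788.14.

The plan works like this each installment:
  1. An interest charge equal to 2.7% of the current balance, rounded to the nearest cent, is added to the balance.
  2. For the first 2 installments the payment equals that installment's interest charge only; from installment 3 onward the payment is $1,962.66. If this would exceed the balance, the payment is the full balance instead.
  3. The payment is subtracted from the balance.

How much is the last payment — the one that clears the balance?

# | Opening | Interest | Payment | End bal
1 | $6,788.14 | $183.28 | $183.28 | $6,788.14
2 | $6,788.14 | $183.28 | $183.28 | $6,788.14
3 | $6,788.14 | $183.28 | $1,962.66 | $5,008.76
4 | $5,008.76 | $135.24 | $1,962.66 | $3,181.34
5 | $3,181.34 | $85.90 | $1,962.66 | $1,304.58
6 | $1,304.58 | $35.22 | $1,339.80 | $0.00

$1,339.80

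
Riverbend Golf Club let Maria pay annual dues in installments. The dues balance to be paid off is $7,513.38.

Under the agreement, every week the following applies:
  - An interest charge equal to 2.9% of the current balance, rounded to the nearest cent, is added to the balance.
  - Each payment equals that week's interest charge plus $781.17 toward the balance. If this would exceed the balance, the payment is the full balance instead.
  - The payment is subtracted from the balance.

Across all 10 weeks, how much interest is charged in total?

Week 1: $7,513.38 +$217.89 interest = $7,731.27; pay $999.06 → $6,732.21
Week 2: $6,732.21 +$195.23 interest = $6,927.44; pay $976.40 → $5,951.04
Week 3: $5,951.04 +$172.58 interest = $6,123.62; pay $953.75 → $5,169.87
Week 4: $5,169.87 +$149.93 interest = $5,319.80; pay $931.10 → $4,388.70
Week 5: $4,388.70 +$127.27 interest = $4,515.97; pay $908.44 → $3,607.53
Week 6: $3,607.53 +$104.62 interest = $3,712.15; pay $885.79 → $2,826.36
Week 7: $2,826.36 +$81.96 interest = $2,908.32; pay $863.13 → $2,045.19
Week 8: $2,045.19 +$59.31 interest = $2,104.50; pay $840.48 → $1,264.02
Week 9: $1,264.02 +$36.66 interest = $1,300.68; pay $817.83 → $482.85
Week 10: $482.85 +$14.00 interest = $496.85; pay $496.85 → $0.00
Total interest: $217.89 + $195.23 + $172.58 + $149.93 + $127.27 + $104.62 + $81.96 + $59.31 + $36.66 + $14.00 = $1,159.45

$1,159.45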